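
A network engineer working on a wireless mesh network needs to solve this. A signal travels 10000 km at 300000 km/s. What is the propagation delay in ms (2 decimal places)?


Given: distance = 10000 km, speed = 300000 km/s
Delay = distance / speed = 10000 / 300000 seconds
Delay in ms = 10000 * 1000 / 300000
Delay = 33.3333 ms
Rounded to 2 dp = 33.33 ms

33.33


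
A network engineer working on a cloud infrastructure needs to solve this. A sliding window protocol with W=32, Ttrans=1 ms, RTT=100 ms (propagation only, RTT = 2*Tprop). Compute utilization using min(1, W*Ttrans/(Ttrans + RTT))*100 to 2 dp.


Given: W = 32, Ttrans = 1 ms, RTT = 100 ms (= 2 * Tprop, Tprop = 50 ms)
Cycle time = Ttrans + RTT = 1 + 100 = 101 ms (first packet sent until its ACK returns)
W * Ttrans = 32 * 1 = 32 ms of sending per cycle
W * Ttrans / (Ttrans + RTT) = 32 / 101 = 0.316832
U = min(1, 0.316832) = 0.316832
U% = 31.68%

31.68


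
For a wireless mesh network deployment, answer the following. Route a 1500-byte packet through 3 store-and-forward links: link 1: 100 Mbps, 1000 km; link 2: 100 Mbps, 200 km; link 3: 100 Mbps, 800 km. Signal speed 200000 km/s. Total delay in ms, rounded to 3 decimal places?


Packet = 1500 bytes = 12000 bits. Store-and-forward: sum (t_trans + t_prop) per link.
Link 1: t_trans = 12000/(100*10^6) s = 0.1200 ms; t_prop = 1000/200000 s = 5.0000 ms; subtotal = 5.1200 ms
Link 2: t_trans = 12000/(100*10^6) s = 0.1200 ms; t_prop = 200/200000 s = 1.0000 ms; subtotal = 1.1200 ms
Link 3: t_trans = 12000/(100*10^6) s = 0.1200 ms; t_prop = 800/200000 s = 4.0000 ms; subtotal = 4.1200 ms
End-to-end = 5.1200 + 1.1200 + 4.1200 = 10.3600 ms -> 10.360 ms (3 dp)

10.360


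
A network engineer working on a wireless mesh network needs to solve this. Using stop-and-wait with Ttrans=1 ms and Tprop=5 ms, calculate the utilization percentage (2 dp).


Given: Ttrans = 1 ms, Tprop = 5 ms
RTT = 2 * Tprop = 2 * 5 = 10 ms
U = Ttrans / (Ttrans + RTT)
U = 1 / (1 + 10)
U = 1 / 11 = 0.090909
U% = 9.09%

9.09


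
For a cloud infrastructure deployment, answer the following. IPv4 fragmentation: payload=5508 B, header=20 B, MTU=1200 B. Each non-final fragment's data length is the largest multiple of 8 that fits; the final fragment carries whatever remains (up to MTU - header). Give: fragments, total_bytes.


Max data per non-final fragment = floor((MTU - header)/8)*8 = floor((1200 - 20)/8)*8 = floor(1180/8)*8 = 1176 B
Final fragment needs no 8-byte alignment: it can carry up to MTU - header = 1180 B
Non-final fragments needed = ceil((payload - 1180) / 1176) = ceil(4328/1176) = ceil(3.6803) = 4
Number of fragments = 4 + 1 = 5
Fragment sizes (data): 4 * 1176 B + 804 B (last, 804 <= 1180 OK)
Total bytes sent = payload + n_frags * header = 5508 + 5*20 = 5508 + 100 = 5608 B

5, 5608


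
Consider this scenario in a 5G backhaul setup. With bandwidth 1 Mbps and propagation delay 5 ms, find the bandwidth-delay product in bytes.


Given: bandwidth = 1 Mbps, delay = 5 ms
BDP in bits = 1 * 10^6 * 5 / 1000
BDP in bits = 5000
BDP in bytes = 5000 / 8 = 625

625


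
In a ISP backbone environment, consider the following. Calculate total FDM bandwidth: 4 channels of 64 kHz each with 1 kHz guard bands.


Given: 4 channels, 64 kHz each, guard = 1 kHz
Channel bandwidth = 4 * 64 = 256 kHz
Guard bands = 3 gaps * 1 kHz = 3 kHz
Total = 256 + 3 = 259 kHz

259


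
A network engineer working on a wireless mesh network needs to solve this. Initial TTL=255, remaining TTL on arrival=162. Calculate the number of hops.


Given: initial TTL = 255, received TTL = 162
Hops = initial TTL - received TTL
Hops = 255 - 162 = 93

93


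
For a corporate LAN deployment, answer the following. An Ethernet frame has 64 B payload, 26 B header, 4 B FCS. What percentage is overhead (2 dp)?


Given: payload = 64 B, header = 26 B, trailer = 4 B
Overhead bytes = header + trailer = 26 + 4 = 30
Total frame = payload + overhead = 64 + 30 = 94
Overhead % = 30 / 94 * 100 = 31.9149% -> 31.91% (2 dp)

31.91


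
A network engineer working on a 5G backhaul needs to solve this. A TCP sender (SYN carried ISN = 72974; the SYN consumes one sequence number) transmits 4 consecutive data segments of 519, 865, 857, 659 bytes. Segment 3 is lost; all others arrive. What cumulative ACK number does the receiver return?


SYN uses sequence number 72974; first data byte = ISN + 1 = 72975.
Segment 1: SEQ = 72975, len = 519 B, covers [72975, 73493]
Segment 2: SEQ = 73494, len = 865 B, covers [73494, 74358]
Segment 3: SEQ = 74359, len = 857 B, covers [74359, 75215] [LOST]
Segment 4: SEQ = 75216, len = 659 B, covers [75216, 75874]
In-order data received: bytes [72975, 74358] (segments 1..2).
Segment 3 missing -> gap begins at byte 74359; later segments buffered out of order.
Cumulative ACK = next expected in-order byte = 72975 + 519 + 865 = 74359

74359


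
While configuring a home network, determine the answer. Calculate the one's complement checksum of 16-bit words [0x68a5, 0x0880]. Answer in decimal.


Given words: [0x68a5, 0x0880]
Step 1: Sum all words
Raw sum = 26789 + 2176 = 28965
One's complement = ~28965 & 0xFFFF = 36570

36570


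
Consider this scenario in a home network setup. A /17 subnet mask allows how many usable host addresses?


Given: subnet mask /17
Host bits = 32 - 17 = 15
Total addresses = 2^15 = 32768
Usable hosts = 32768 - 2 (network + broadcast) = 32766

32766


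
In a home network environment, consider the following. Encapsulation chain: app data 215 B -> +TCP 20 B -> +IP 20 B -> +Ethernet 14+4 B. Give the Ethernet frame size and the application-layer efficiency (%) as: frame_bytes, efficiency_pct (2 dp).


TCP segment = 215 + 20 = 235 B
IP packet = 235 + 20 = 255 B
Ethernet frame = 255 + 14 + 4 = 273 B
Efficiency = app / frame = 215 / 273 = 0.787546 = 78.7546% -> 78.75% (2 dp)

273, 78.75


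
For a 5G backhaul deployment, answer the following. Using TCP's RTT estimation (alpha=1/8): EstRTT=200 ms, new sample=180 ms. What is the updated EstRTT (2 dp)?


Given: EstRTT = 200 ms, SampleRTT = 180 ms, alpha = 1/8
New EstRTT = (1 - alpha) * EstRTT + alpha * SampleRTT
(7/8) * 200 = 175
(1/8) * 180 = 22.5
New EstRTT = 175 + 22.5 = 197.5 ms -> 197.50 ms (2 dp)

197.50


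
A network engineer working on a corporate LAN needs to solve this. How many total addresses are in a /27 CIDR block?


Given: CIDR prefix /27
Host bits = 32 - 27 = 5
Total addresses = 2^5 = 32

32


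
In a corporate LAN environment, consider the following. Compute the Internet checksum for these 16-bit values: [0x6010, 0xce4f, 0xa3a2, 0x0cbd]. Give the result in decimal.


Given words: [0x6010, 0xce4f, 0xa3a2, 0x0cbd]
Step 1: Sum all words
Raw sum = 24592 + 52815 + 41890 + 3261 = 122558
Step 2: Fold carry: (57022 + 1) = 57023
One's complement = ~57023 & 0xFFFF = 8512

8512


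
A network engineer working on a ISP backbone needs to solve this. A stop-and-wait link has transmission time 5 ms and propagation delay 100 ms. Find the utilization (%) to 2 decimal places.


Given: Ttrans = 5 ms, Tprop = 100 ms
RTT = 2 * Tprop = 2 * 100 = 200 ms
U = Ttrans / (Ttrans + RTT)
U = 5 / (5 + 200)
U = 5 / 205 = 0.02439
U% = 2.44%

2.44


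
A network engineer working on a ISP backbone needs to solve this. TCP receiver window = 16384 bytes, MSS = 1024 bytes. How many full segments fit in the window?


Given: RWND = 16384 bytes, MSS = 1024 bytes
Full segments = floor(RWND / MSS)
Full segments = floor(16384 / 1024)
Full segments = floor(16.0) = 16

16


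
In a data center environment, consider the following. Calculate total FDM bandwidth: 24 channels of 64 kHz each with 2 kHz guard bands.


Given: 24 channels, 64 kHz each, guard = 2 kHz
Channel bandwidth = 24 * 64 = 1536 kHz
Guard bands = 23 gaps * 2 kHz = 46 kHz
Total = 1536 + 46 = 1582 kHz

1582


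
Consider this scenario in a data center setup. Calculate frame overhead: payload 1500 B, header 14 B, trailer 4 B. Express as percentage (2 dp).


Given: payload = 1500 B, header = 14 B, trailer = 4 B
Overhead bytes = header + trailer = 14 + 4 = 18
Total frame = payload + overhead = 1500 + 18 = 1518
Overhead % = 18 / 1518 * 100 = 1.1858% -> 1.19% (2 dp)

1.19


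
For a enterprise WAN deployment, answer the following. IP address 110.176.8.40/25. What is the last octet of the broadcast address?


Given: IP = 110.176.8.40, prefix = /25
Host bits = 32 - 25 = 7
Network last octet = 40 AND mask = 0
Host part size = 2^7 - 1 = 127
Broadcast last octet = 0 OR 127 = 127

127


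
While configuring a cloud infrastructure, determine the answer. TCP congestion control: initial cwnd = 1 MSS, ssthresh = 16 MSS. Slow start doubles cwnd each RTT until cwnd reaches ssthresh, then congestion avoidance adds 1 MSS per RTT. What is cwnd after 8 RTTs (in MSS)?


RTT 0: cwnd = 1 MSS (initial)
RTT 1: cwnd = 2 MSS (slow start, doubled)
RTT 2: cwnd = 4 MSS (slow start, doubled)
RTT 3: cwnd = 8 MSS (slow start, doubled)
RTT 4: cwnd = 16 MSS (slow start, doubled)
RTT 5: cwnd = 17 MSS (congestion avoidance, +1)
RTT 6: cwnd = 18 MSS (congestion avoidance, +1)
RTT 7: cwnd = 19 MSS (congestion avoidance, +1)
RTT 8: cwnd = 20 MSS (congestion avoidance, +1)

20


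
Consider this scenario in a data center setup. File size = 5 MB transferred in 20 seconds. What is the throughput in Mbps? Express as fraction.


Given: file = 5 MB, time = 20 s
File in Mb = 5 * 8 = 40 Mb
Throughput = 40 / 20 Mbps
Throughput = 2 Mbps

2


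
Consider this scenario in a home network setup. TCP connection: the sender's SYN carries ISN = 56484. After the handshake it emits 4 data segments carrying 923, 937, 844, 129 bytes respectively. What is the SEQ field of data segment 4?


The SYN occupies sequence number ISN = 56484, so the first data byte is ISN + 1 = 56485.
SEQ of data segment i = (ISN + 1) + sum of payload sizes of segments 1..i-1.
Segment 1: SEQ = 56485, payload = 923 bytes
Segment 2: SEQ = 57408, payload = 937 bytes
Segment 3: SEQ = 58345, payload = 844 bytes
Segment 4: SEQ = 59189, payload = 129 bytes
SEQ of segment 4 = 56485 + 923 + 937 + 844 = 59189

59189


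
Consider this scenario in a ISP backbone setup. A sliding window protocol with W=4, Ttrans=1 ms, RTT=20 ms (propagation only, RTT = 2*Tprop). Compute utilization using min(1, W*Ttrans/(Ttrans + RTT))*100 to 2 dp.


Given: W = 4, Ttrans = 1 ms, RTT = 20 ms (= 2 * Tprop, Tprop = 10 ms)
Cycle time = Ttrans + RTT = 1 + 20 = 21 ms (first packet sent until its ACK returns)
W * Ttrans = 4 * 1 = 4 ms of sending per cycle
W * Ttrans / (Ttrans + RTT) = 4 / 21 = 0.190476
U = min(1, 0.190476) = 0.190476
U% = 19.05%

19.05


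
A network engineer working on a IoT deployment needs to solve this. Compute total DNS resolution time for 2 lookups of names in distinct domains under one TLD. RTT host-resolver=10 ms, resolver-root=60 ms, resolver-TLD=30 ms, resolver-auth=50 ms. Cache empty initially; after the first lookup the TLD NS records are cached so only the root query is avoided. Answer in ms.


Lookup 1 (cold cache): local + root + TLD + auth = 10 + 60 + 30 + 50 = 150 ms
Lookups 2..2 (TLD NS cached -> skip root; new domain -> still ask TLD and auth): local + TLD + auth = 10 + 30 + 50 = 90 ms each
Remaining 1 lookups: 1 * 90 = 90 ms
Total = 150 + 90 = 240 ms

240


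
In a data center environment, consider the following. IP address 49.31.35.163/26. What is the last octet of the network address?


Given: IP = 49.31.35.163, prefix = /26
Subnet mask = 255.255.255.192
Last octet of IP: 163
Last octet of mask: 192
Network last octet = 163 AND 192 = 128

128


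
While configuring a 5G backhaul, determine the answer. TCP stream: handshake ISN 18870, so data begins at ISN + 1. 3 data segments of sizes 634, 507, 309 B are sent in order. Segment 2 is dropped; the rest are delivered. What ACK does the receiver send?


SYN uses sequence number 18870; first data byte = ISN + 1 = 18871.
Segment 1: SEQ = 18871, len = 634 B, covers [18871, 19504]
Segment 2: SEQ = 19505, len = 507 B, covers [19505, 20011] [LOST]
Segment 3: SEQ = 20012, len = 309 B, covers [20012, 20320]
In-order data received: bytes [18871, 19504] (segments 1..1).
Segment 2 missing -> gap begins at byte 19505; later segments buffered out of order.
Cumulative ACK = next expected in-order byte = 18871 + 634 = 19505

19505


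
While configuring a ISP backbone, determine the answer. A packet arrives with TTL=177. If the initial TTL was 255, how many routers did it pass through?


Given: initial TTL = 255, received TTL = 177
Hops = initial TTL - received TTL
Hops = 255 - 177 = 78

78


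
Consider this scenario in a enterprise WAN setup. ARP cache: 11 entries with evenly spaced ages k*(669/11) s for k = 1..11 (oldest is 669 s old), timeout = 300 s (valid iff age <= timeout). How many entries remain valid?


Ages are k * 669/11 s for k = 1..11 (spacing = 60.8182 s).
Entry k is valid iff k * 669/11 <= 300 iff k <= 11 * 300 / 669 = 4.9327
n_valid = floor(4.9327) = 4
(n_stale = 11 - 4 = 7)

4


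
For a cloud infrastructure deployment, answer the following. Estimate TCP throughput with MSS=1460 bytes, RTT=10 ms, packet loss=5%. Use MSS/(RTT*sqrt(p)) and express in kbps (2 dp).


Given: MSS = 1460 bytes, RTT = 10 ms, loss = 5%
RTT in seconds = 10 / 1000 = 0.01
Loss rate = 5% = 0.05
sqrt(loss) = sqrt(0.05) = 0.223606797750
Throughput (bytes/s) = 1460 / (0.01 * 0.223606797750) = 652931.8494
Throughput (kbps) = 652931.8494 * 8 / 1000 = 5223.454795 -> 5223.45 kbps (2 dp)

5223.45


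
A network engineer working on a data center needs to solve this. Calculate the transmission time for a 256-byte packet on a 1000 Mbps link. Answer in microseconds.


Given: packet = 256 bytes, bandwidth = 1000 Mbps
Packet in bits = 256 * 8 = 2048 bits
Bandwidth = 1000 * 10^6 = 1000000000 bps
Time = 2048 / 1000000000 seconds
Time in us = 2048 * 10^6 / 1000000000 = 2.048

2.048


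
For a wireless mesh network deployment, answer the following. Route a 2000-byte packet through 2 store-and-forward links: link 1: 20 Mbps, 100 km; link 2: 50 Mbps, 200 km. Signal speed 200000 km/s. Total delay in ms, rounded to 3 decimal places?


Packet = 2000 bytes = 16000 bits. Store-and-forward: sum (t_trans + t_prop) per link.
Link 1: t_trans = 16000/(20*10^6) s = 0.8000 ms; t_prop = 100/200000 s = 0.5000 ms; subtotal = 1.3000 ms
Link 2: t_trans = 16000/(50*10^6) s = 0.3200 ms; t_prop = 200/200000 s = 1.0000 ms; subtotal = 1.3200 ms
End-to-end = 1.3000 + 1.3200 = 2.6200 ms -> 2.620 ms (3 dp)

2.620


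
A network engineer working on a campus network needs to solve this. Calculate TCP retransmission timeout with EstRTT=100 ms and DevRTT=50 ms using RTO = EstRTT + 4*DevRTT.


Given: EstRTT = 100 ms, DevRTT = 50 ms
Timeout = EstRTT + 4 * DevRTT
4 * DevRTT = 4 * 50 = 200
Timeout = 100 + 200 = 300 ms

300


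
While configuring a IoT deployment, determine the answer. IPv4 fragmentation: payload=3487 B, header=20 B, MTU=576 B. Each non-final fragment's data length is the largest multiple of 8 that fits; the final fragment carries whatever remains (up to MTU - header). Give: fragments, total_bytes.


Max data per non-final fragment = floor((MTU - header)/8)*8 = floor((576 - 20)/8)*8 = floor(556/8)*8 = 552 B
Final fragment needs no 8-byte alignment: it can carry up to MTU - header = 556 B
Non-final fragments needed = ceil((payload - 556) / 552) = ceil(2931/552) = ceil(5.3098) = 6
Number of fragments = 6 + 1 = 7
Fragment sizes (data): 6 * 552 B + 175 B (last, 175 <= 556 OK)
Total bytes sent = payload + n_frags * header = 3487 + 7*20 = 3487 + 140 = 3627 B

7, 3627


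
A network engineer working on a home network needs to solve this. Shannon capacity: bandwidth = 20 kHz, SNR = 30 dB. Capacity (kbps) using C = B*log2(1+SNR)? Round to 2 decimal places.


Given: B = 20 kHz, SNR = 30 dB
SNR linear = 10^(30/10) = 1000
1 + SNR = 1001
log2(1001) = 9.9672262588
C = 20 * 1000 * 9.9672262588 = 199344.5252 bps
C = 199.344525 kbps -> 199.34 kbps (2 dp)

199.34


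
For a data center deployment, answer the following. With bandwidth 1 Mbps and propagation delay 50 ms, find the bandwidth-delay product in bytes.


Given: bandwidth = 1 Mbps, delay = 50 ms
BDP in bits = 1 * 10^6 * 50 / 1000
BDP in bits = 50000
BDP in bytes = 50000 / 8 = 6250

6250


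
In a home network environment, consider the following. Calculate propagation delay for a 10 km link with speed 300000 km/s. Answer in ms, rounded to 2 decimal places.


Given: distance = 10 km, speed = 300000 km/s
Delay = distance / speed = 10 / 300000 seconds
Delay in ms = 10 * 1000 / 300000
Delay = 0.0333 ms
Rounded to 2 dp = 0.03 ms

0.03


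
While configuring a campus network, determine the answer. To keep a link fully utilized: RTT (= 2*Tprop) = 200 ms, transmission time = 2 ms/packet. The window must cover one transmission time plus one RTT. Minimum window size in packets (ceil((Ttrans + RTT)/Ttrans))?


Given: Ttrans = 2 ms, RTT = 200 ms (= 2 * Tprop, Tprop = 100 ms)
Time until first ACK returns = Ttrans + RTT = 2 + 200 = 202 ms
Need W * Ttrans >= Ttrans + RTT  ->  W >= (Ttrans + RTT) / Ttrans
(Ttrans + RTT) / Ttrans = 202 / 2 = 101
W_min = ceil(101) = 101

101


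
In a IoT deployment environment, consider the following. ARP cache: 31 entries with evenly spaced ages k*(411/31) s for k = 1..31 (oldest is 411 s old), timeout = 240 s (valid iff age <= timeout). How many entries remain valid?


Ages are k * 411/31 s for k = 1..31 (spacing = 13.2581 s).
Entry k is valid iff k * 411/31 <= 240 iff k <= 31 * 240 / 411 = 18.1022
n_valid = floor(18.1022) = 18
(n_stale = 31 - 18 = 13)

18


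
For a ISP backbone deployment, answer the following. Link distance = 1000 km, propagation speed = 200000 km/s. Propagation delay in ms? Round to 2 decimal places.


Given: distance = 1000 km, speed = 200000 km/s
Delay = distance / speed = 1000 / 200000 seconds
Delay in ms = 1000 * 1000 / 200000
Delay = 5.0000 ms
Rounded to 2 dp = 5.00 ms

5.00


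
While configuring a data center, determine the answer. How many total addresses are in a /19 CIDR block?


Given: CIDR prefix /19
Host bits = 32 - 19 = 13
Total addresses = 2^13 = 8192

8192


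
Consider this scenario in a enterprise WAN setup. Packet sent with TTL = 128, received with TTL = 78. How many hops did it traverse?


Given: initial TTL = 128, received TTL = 78
Hops = initial TTL - received TTL
Hops = 128 - 78 = 50

50


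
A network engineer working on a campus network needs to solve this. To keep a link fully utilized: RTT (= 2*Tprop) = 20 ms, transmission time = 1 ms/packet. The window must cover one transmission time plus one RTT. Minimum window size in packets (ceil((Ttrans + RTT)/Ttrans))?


Given: Ttrans = 1 ms, RTT = 20 ms (= 2 * Tprop, Tprop = 10 ms)
Time until first ACK returns = Ttrans + RTT = 1 + 20 = 21 ms
Need W * Ttrans >= Ttrans + RTT  ->  W >= (Ttrans + RTT) / Ttrans
(Ttrans + RTT) / Ttrans = 21 / 1 = 21
W_min = ceil(21) = 21

21


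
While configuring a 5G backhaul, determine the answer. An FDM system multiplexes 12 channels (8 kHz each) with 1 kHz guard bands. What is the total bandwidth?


Given: 12 channels, 8 kHz each, guard = 1 kHz
Channel bandwidth = 12 * 8 = 96 kHz
Guard bands = 11 gaps * 1 kHz = 11 kHz
Total = 96 + 11 = 107 kHz

107


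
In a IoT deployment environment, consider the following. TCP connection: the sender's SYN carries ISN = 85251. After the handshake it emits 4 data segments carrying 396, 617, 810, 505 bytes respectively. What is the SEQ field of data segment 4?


The SYN occupies sequence number ISN = 85251, so the first data byte is ISN + 1 = 85252.
SEQ of data segment i = (ISN + 1) + sum of payload sizes of segments 1..i-1.
Segment 1: SEQ = 85252, payload = 396 bytes
Segment 2: SEQ = 85648, payload = 617 bytes
Segment 3: SEQ = 86265, payload = 810 bytes
Segment 4: SEQ = 87075, payload = 505 bytes
SEQ of segment 4 = 85252 + 396 + 617 + 810 = 87075

87075


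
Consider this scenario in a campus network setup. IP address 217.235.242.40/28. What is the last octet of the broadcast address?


Given: IP = 217.235.242.40, prefix = /28
Host bits = 32 - 28 = 4
Network last octet = 40 AND mask = 32
Host part size = 2^4 - 1 = 15
Broadcast last octet = 32 OR 15 = 47

47


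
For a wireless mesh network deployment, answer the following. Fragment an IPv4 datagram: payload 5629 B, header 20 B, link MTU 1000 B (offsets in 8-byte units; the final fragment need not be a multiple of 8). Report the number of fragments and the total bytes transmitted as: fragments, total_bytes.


Max data per non-final fragment = floor((MTU - header)/8)*8 = floor((1000 - 20)/8)*8 = floor(980/8)*8 = 976 B
Final fragment needs no 8-byte alignment: it can carry up to MTU - header = 980 B
Non-final fragments needed = ceil((payload - 980) / 976) = ceil(4649/976) = ceil(4.7633) = 5
Number of fragments = 5 + 1 = 6
Fragment sizes (data): 5 * 976 B + 749 B (last, 749 <= 980 OK)
Total bytes sent = payload + n_frags * header = 5629 + 6*20 = 5629 + 120 = 5749 B

6, 5749


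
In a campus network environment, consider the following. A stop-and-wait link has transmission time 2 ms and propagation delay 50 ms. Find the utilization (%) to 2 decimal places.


Given: Ttrans = 2 ms, Tprop = 50 ms
RTT = 2 * Tprop = 2 * 50 = 100 ms
U = Ttrans / (Ttrans + RTT)
U = 2 / (2 + 100)
U = 2 / 102 = 0.019608
U% = 1.96%

1.96


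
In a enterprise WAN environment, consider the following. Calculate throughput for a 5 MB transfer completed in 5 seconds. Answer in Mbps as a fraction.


Given: file = 5 MB, time = 5 s
File in Mb = 5 * 8 = 40 Mb
Throughput = 40 / 5 Mbps
Throughput = 8 Mbps

8


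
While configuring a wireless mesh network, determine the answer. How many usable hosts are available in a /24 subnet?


Given: subnet mask /24
Host bits = 32 - 24 = 8
Total addresses = 2^8 = 256
Usable hosts = 256 - 2 (network + broadcast) = 254

254


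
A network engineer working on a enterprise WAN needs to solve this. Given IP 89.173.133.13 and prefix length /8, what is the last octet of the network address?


Given: IP = 89.173.133.13, prefix = /8
Subnet mask = 255.0.0.0
Last octet of IP: 13
Last octet of mask: 0
Network last octet = 13 AND 0 = 0

0


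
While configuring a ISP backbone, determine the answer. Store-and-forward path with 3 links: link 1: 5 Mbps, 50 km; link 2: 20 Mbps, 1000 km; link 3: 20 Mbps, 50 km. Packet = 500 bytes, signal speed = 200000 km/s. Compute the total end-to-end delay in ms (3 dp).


Packet = 500 bytes = 4000 bits. Store-and-forward: sum (t_trans + t_prop) per link.
Link 1: t_trans = 4000/(5*10^6) s = 0.8000 ms; t_prop = 50/200000 s = 0.2500 ms; subtotal = 1.0500 ms
Link 2: t_trans = 4000/(20*10^6) s = 0.2000 ms; t_prop = 1000/200000 s = 5.0000 ms; subtotal = 5.2000 ms
Link 3: t_trans = 4000/(20*10^6) s = 0.2000 ms; t_prop = 50/200000 s = 0.2500 ms; subtotal = 0.4500 ms
End-to-end = 1.0500 + 5.2000 + 0.4500 = 6.7000 ms -> 6.700 ms (3 dp)

6.700


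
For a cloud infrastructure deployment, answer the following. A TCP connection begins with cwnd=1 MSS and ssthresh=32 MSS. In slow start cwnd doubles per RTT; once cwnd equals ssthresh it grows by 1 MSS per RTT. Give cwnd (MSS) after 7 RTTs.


RTT 0: cwnd = 1 MSS (initial)
RTT 1: cwnd = 2 MSS (slow start, doubled)
RTT 2: cwnd = 4 MSS (slow start, doubled)
RTT 3: cwnd = 8 MSS (slow start, doubled)
RTT 4: cwnd = 16 MSS (slow start, doubled)
RTT 5: cwnd = 32 MSS (slow start, doubled)
RTT 6: cwnd = 33 MSS (congestion avoidance, +1)
RTT 7: cwnd = 34 MSS (congestion avoidance, +1)

34


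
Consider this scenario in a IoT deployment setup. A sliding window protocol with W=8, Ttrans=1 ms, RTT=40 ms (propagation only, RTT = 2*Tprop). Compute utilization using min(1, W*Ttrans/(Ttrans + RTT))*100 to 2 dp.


Given: W = 8, Ttrans = 1 ms, RTT = 40 ms (= 2 * Tprop, Tprop = 20 ms)
Cycle time = Ttrans + RTT = 1 + 40 = 41 ms (first packet sent until its ACK returns)
W * Ttrans = 8 * 1 = 8 ms of sending per cycle
W * Ttrans / (Ttrans + RTT) = 8 / 41 = 0.195122
U = min(1, 0.195122) = 0.195122
U% = 19.51%

19.51


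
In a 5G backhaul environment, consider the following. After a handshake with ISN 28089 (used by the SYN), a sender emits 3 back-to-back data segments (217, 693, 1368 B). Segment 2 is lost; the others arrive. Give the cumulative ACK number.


SYN uses sequence number 28089; first data byte = ISN + 1 = 28090.
Segment 1: SEQ = 28090, len = 217 B, covers [28090, 28306]
Segment 2: SEQ = 28307, len = 693 B, covers [28307, 28999] [LOST]
Segment 3: SEQ = 29000, len = 1368 B, covers [29000, 30367]
In-order data received: bytes [28090, 28306] (segments 1..1).
Segment 2 missing -> gap begins at byte 28307; later segments buffered out of order.
Cumulative ACK = next expected in-order byte = 28090 + 217 = 28307

28307


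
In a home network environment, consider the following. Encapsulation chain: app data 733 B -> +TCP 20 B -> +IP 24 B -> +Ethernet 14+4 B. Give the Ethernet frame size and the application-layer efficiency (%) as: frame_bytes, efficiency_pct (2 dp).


TCP segment = 733 + 20 = 753 B
IP packet = 753 + 24 = 777 B
Ethernet frame = 777 + 14 + 4 = 795 B
Efficiency = app / frame = 733 / 795 = 0.922013 = 92.2013% -> 92.20% (2 dp)

795, 92.20


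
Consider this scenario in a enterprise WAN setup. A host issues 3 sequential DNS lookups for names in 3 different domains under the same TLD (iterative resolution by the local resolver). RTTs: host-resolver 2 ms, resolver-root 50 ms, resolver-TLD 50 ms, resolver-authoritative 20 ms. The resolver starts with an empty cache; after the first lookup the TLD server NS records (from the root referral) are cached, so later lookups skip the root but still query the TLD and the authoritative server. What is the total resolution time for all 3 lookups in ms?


Lookup 1 (cold cache): local + root + TLD + auth = 2 + 50 + 50 + 20 = 122 ms
Lookups 2..3 (TLD NS cached -> skip root; new domain -> still ask TLD and auth): local + TLD + auth = 2 + 50 + 20 = 72 ms each
Remaining 2 lookups: 2 * 72 = 144 ms
Total = 122 + 144 = 266 ms

266


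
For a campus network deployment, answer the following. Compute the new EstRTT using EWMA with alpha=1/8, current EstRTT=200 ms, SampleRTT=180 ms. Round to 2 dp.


Given: EstRTT = 200 ms, SampleRTT = 180 ms, alpha = 1/8
New EstRTT = (1 - alpha) * EstRTT + alpha * SampleRTT
(7/8) * 200 = 175
(1/8) * 180 = 22.5
New EstRTT = 175 + 22.5 = 197.5 ms -> 197.50 ms (2 dp)

197.50


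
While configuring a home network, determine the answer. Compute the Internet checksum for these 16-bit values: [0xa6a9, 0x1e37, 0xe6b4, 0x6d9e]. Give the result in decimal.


Given words: [0xa6a9, 0x1e37, 0xe6b4, 0x6d9e]
Step 1: Sum all words
Raw sum = 42665 + 7735 + 59060 + 28062 = 137522
Step 2: Fold carry: (6450 + 2) = 6452
One's complement = ~6452 & 0xFFFF = 59083

59083


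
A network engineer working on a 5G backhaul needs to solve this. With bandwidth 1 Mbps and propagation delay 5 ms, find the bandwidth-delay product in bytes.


Given: bandwidth = 1 Mbps, delay = 5 ms
BDP in bits = 1 * 10^6 * 5 / 1000
BDP in bits = 5000
BDP in bytes = 5000 / 8 = 625

625


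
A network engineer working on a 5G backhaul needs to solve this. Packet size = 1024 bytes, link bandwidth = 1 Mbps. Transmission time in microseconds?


Given: packet = 1024 bytes, bandwidth = 1 Mbps
Packet in bits = 1024 * 8 = 8192 bits
Bandwidth = 1 * 10^6 = 1000000 bps
Time = 8192 / 1000000 seconds
Time in us = 8192 * 10^6 / 1000000 = 8192

8192


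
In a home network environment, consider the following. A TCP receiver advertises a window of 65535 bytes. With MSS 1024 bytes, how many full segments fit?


Given: RWND = 65535 bytes, MSS = 1024 bytes
Full segments = floor(RWND / MSS)
Full segments = floor(65535 / 1024)
Full segments = floor(63.999) = 63

63


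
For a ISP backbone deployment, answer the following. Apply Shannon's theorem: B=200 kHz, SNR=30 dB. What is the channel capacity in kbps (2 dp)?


Given: B = 200 kHz, SNR = 30 dB
SNR linear = 10^(30/10) = 1000
1 + SNR = 1001
log2(1001) = 9.9672262588
C = 200 * 1000 * 9.9672262588 = 1993445.2518 bps
C = 1993.445252 kbps -> 1993.45 kbps (2 dp)

1993.45


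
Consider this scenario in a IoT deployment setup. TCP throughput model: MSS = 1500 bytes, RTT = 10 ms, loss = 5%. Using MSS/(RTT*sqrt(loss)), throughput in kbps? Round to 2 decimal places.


Given: MSS = 1500 bytes, RTT = 10 ms, loss = 5%
RTT in seconds = 10 / 1000 = 0.01
Loss rate = 5% = 0.05
sqrt(loss) = sqrt(0.05) = 0.223606797750
Throughput (bytes/s) = 1500 / (0.01 * 0.223606797750) = 670820.3932
Throughput (kbps) = 670820.3932 * 8 / 1000 = 5366.563146 -> 5366.56 kbps (2 dp)

5366.56


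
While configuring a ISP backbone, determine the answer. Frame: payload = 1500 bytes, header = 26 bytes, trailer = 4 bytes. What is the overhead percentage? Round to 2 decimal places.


Given: payload = 1500 B, header = 26 B, trailer = 4 B
Overhead bytes = header + trailer = 26 + 4 = 30
Total frame = payload + overhead = 1500 + 30 = 1530
Overhead % = 30 / 1530 * 100 = 1.9608% -> 1.96% (2 dp)

1.96


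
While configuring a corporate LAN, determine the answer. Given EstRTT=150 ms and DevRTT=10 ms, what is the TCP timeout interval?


Given: EstRTT = 150 ms, DevRTT = 10 ms
Timeout = EstRTT + 4 * DevRTT
4 * DevRTT = 4 * 10 = 40
Timeout = 150 + 40 = 190 ms

190


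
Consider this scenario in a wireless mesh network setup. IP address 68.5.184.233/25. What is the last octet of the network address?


Given: IP = 68.5.184.233, prefix = /25
Subnet mask = 255.255.255.128
Last octet of IP: 233
Last octet of mask: 128
Network last octet = 233 AND 128 = 128

128


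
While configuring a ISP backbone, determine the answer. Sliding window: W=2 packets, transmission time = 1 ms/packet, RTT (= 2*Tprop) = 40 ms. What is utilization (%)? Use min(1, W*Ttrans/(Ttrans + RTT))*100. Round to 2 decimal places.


Given: W = 2, Ttrans = 1 ms, RTT = 40 ms (= 2 * Tprop, Tprop = 20 ms)
Cycle time = Ttrans + RTT = 1 + 40 = 41 ms (first packet sent until its ACK returns)
W * Ttrans = 2 * 1 = 2 ms of sending per cycle
W * Ttrans / (Ttrans + RTT) = 2 / 41 = 0.048780
U = min(1, 0.048780) = 0.048780
U% = 4.88%

4.88


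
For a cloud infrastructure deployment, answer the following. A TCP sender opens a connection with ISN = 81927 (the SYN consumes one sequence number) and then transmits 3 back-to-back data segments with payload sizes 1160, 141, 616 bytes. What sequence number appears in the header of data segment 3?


The SYN occupies sequence number ISN = 81927, so the first data byte is ISN + 1 = 81928.
SEQ of data segment i = (ISN + 1) + sum of payload sizes of segments 1..i-1.
Segment 1: SEQ = 81928, payload = 1160 bytes
Segment 2: SEQ = 83088, payload = 141 bytes
Segment 3: SEQ = 83229, payload = 616 bytes
SEQ of segment 3 = 81928 + 1160 + 141 = 83229

83229


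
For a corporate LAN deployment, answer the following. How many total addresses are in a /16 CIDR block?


Given: CIDR prefix /16
Host bits = 32 - 16 = 16
Total addresses = 2^16 = 65536

65536


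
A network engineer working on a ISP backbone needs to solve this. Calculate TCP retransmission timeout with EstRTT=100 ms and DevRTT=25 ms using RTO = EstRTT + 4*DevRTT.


Given: EstRTT = 100 ms, DevRTT = 25 ms
Timeout = EstRTT + 4 * DevRTT
4 * DevRTT = 4 * 25 = 100
Timeout = 100 + 100 = 200 ms

200


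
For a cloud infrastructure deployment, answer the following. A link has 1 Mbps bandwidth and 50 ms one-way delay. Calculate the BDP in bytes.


Given: bandwidth = 1 Mbps, delay = 50 ms
BDP in bits = 1 * 10^6 * 50 / 1000
BDP in bits = 50000
BDP in bytes = 50000 / 8 = 6250

6250


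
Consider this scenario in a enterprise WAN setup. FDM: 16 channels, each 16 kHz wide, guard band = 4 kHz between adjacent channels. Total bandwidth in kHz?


Given: 16 channels, 16 kHz each, guard = 4 kHz
Channel bandwidth = 16 * 16 = 256 kHz
Guard bands = 15 gaps * 4 kHz = 60 kHz
Total = 256 + 60 = 316 kHz

316


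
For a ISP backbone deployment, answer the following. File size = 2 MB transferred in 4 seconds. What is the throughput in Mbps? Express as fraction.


Given: file = 2 MB, time = 4 s
File in Mb = 2 * 8 = 16 Mb
Throughput = 16 / 4 Mbps
Throughput = 4 Mbps

4


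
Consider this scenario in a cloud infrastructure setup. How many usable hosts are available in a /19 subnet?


Given: subnet mask /19
Host bits = 32 - 19 = 13
Total addresses = 2^13 = 8192
Usable hosts = 8192 - 2 (network + broadcast) = 8190

8190


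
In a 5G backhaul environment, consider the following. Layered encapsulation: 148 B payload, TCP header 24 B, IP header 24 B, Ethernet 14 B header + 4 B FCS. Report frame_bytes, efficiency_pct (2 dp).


TCP segment = 148 + 24 = 172 B
IP packet = 172 + 24 = 196 B
Ethernet frame = 196 + 14 + 4 = 214 B
Efficiency = app / frame = 148 / 214 = 0.691589 = 69.1589% -> 69.16% (2 dp)

214, 69.16


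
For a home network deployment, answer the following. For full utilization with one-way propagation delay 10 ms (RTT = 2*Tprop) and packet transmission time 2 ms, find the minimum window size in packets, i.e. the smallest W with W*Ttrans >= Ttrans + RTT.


Given: Ttrans = 2 ms, RTT = 20 ms (= 2 * Tprop, Tprop = 10 ms)
Time until first ACK returns = Ttrans + RTT = 2 + 20 = 22 ms
Need W * Ttrans >= Ttrans + RTT  ->  W >= (Ttrans + RTT) / Ttrans
(Ttrans + RTT) / Ttrans = 22 / 2 = 11
W_min = ceil(11) = 11

11


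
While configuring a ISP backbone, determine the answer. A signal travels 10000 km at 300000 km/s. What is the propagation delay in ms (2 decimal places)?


Given: distance = 10000 km, speed = 300000 km/s
Delay = distance / speed = 10000 / 300000 seconds
Delay in ms = 10000 * 1000 / 300000
Delay = 33.3333 ms
Rounded to 2 dp = 33.33 ms

33.33


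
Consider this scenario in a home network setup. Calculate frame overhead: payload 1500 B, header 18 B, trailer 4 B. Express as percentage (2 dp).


Given: payload = 1500 B, header = 18 B, trailer = 4 B
Overhead bytes = header + trailer = 18 + 4 = 22
Total frame = payload + overhead = 1500 + 22 = 1522
Overhead % = 22 / 1522 * 100 = 1.4455% -> 1.45% (2 dp)

1.45


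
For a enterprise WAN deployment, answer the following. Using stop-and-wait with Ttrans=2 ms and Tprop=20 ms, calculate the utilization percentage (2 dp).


Given: Ttrans = 2 ms, Tprop = 20 ms
RTT = 2 * Tprop = 2 * 20 = 40 ms
U = Ttrans / (Ttrans + RTT)
U = 2 / (2 + 40)
U = 2 / 42 = 0.047619
U% = 4.76%

4.76


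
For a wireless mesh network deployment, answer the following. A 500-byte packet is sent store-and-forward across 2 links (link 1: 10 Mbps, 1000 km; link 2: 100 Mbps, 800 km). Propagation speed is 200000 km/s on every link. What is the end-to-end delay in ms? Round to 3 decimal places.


Packet = 500 bytes = 4000 bits. Store-and-forward: sum (t_trans + t_prop) per link.
Link 1: t_trans = 4000/(10*10^6) s = 0.4000 ms; t_prop = 1000/200000 s = 5.0000 ms; subtotal = 5.4000 ms
Link 2: t_trans = 4000/(100*10^6) s = 0.0400 ms; t_prop = 800/200000 s = 4.0000 ms; subtotal = 4.0400 ms
End-to-end = 5.4000 + 4.0400 = 9.4400 ms -> 9.440 ms (3 dp)

9.440


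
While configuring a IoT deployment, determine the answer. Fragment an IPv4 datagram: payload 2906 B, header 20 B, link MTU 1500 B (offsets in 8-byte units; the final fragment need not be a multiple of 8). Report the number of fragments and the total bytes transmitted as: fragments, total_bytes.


Max data per non-final fragment = floor((MTU - header)/8)*8 = floor((1500 - 20)/8)*8 = floor(1480/8)*8 = 1480 B
Final fragment needs no 8-byte alignment: it can carry up to MTU - header = 1480 B
Non-final fragments needed = ceil((payload - 1480) / 1480) = ceil(1426/1480) = ceil(0.9635) = 1
Number of fragments = 1 + 1 = 2
Fragment sizes (data): 1 * 1480 B + 1426 B (last, 1426 <= 1480 OK)
Total bytes sent = payload + n_frags * header = 2906 + 2*20 = 2906 + 40 = 2946 B

2, 2946


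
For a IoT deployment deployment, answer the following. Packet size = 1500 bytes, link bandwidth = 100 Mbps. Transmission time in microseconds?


Given: packet = 1500 bytes, bandwidth = 100 Mbps
Packet in bits = 1500 * 8 = 12000 bits
Bandwidth = 100 * 10^6 = 100000000 bps
Time = 12000 / 100000000 seconds
Time in us = 12000 * 10^6 / 100000000 = 120

120


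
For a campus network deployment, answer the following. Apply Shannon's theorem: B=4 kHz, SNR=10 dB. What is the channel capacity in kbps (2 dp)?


Given: B = 4 kHz, SNR = 10 dB
SNR linear = 10^(10/10) = 10
1 + SNR = 11
log2(11) = 3.4594316186
C = 4 * 1000 * 3.4594316186 = 13837.7265 bps
C = 13.837726 kbps -> 13.84 kbps (2 dp)

13.84


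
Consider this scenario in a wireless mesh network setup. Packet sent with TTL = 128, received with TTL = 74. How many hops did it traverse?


Given: initial TTL = 128, received TTL = 74
Hops = initial TTL - received TTL
Hops = 128 - 74 = 54

54


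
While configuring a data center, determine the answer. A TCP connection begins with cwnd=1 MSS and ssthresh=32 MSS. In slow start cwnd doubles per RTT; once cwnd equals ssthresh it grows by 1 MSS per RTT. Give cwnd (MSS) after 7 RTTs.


RTT 0: cwnd = 1 MSS (initial)
RTT 1: cwnd = 2 MSS (slow start, doubled)
RTT 2: cwnd = 4 MSS (slow start, doubled)
RTT 3: cwnd = 8 MSS (slow start, doubled)
RTT 4: cwnd = 16 MSS (slow start, doubled)
RTT 5: cwnd = 32 MSS (slow start, doubled)
RTT 6: cwnd = 33 MSS (congestion avoidance, +1)
RTT 7: cwnd = 34 MSS (congestion avoidance, +1)

34


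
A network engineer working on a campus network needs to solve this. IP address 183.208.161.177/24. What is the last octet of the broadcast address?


Given: IP = 183.208.161.177, prefix = /24
Host bits = 32 - 24 = 8
Network last octet = 177 AND mask = 0
Host part size = 2^8 - 1 = 255
Broadcast last octet = 0 OR 255 = 255

255


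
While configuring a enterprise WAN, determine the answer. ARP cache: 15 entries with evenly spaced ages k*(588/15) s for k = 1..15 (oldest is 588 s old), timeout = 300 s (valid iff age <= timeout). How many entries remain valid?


Ages are k * 588/15 s for k = 1..15 (spacing = 39.2000 s).
Entry k is valid iff k * 588/15 <= 300 iff k <= 15 * 300 / 588 = 7.6531
n_valid = floor(7.6531) = 7
(n_stale = 15 - 7 = 8)

7


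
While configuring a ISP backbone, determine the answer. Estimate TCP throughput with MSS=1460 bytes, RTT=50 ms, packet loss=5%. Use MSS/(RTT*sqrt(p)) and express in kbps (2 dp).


Given: MSS = 1460 bytes, RTT = 50 ms, loss = 5%
RTT in seconds = 50 / 1000 = 0.05
Loss rate = 5% = 0.05
sqrt(loss) = sqrt(0.05) = 0.223606797750
Throughput (bytes/s) = 1460 / (0.05 * 0.223606797750) = 130586.3699
Throughput (kbps) = 130586.3699 * 8 / 1000 = 1044.690959 -> 1044.69 kbps (2 dp)

1044.69


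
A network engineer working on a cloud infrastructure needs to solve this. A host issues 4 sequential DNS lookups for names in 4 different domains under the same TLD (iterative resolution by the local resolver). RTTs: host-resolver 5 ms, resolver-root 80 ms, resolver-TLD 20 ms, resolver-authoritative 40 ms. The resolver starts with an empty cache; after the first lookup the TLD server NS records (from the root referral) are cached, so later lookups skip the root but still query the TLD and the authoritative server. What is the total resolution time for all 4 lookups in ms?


Lookup 1 (cold cache): local + root + TLD + auth = 5 + 80 + 20 + 40 = 145 ms
Lookups 2..4 (TLD NS cached -> skip root; new domain -> still ask TLD and auth): local + TLD + auth = 5 + 20 + 40 = 65 ms each
Remaining 3 lookups: 3 * 65 = 195 ms
Total = 145 + 195 = 340 ms

340


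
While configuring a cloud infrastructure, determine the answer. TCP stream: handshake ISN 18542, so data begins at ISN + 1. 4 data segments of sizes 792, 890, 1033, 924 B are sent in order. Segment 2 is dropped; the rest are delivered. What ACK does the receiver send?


SYN uses sequence number 18542; first data byte = ISN + 1 = 18543.
Segment 1: SEQ = 18543, len = 792 B, covers [18543, 19334]
Segment 2: SEQ = 19335, len = 890 B, covers [19335, 20224] [LOST]
Segment 3: SEQ = 20225, len = 1033 B, covers [20225, 21257]
Segment 4: SEQ = 21258, len = 924 B, covers [21258, 22181]
In-order data received: bytes [18543, 19334] (segments 1..1).
Segment 2 missing -> gap begins at byte 19335; later segments buffered out of order.
Cumulative ACK = next expected in-order byte = 18543 + 792 = 19335

19335
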